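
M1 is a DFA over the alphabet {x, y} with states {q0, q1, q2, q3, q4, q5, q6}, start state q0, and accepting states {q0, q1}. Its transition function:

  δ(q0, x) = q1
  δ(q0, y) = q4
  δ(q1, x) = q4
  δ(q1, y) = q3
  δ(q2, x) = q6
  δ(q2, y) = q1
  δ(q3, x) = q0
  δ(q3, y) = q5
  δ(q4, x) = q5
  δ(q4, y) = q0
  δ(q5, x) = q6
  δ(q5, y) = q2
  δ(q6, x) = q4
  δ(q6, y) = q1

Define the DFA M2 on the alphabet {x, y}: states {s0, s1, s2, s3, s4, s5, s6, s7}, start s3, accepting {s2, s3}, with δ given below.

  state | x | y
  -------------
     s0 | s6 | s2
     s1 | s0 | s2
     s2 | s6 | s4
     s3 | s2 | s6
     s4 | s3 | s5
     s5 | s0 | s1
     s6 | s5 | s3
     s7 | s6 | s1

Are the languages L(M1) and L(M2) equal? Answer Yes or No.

Exploring the product automaton M1 × M2 from the start pair (q0, s3), following both machines on each input symbol, reaches 7 state pairs: (q0, s3), (q1, s2), (q4, s6), (q3, s4), (q5, s5), (q6, s0), (q2, s1).
M1 accepts in {q0, q1} and M2 accepts in {s2, s3}. In every reachable pair the two components are either both accepting — (q0, s3), (q1, s2) — or both non-accepting, so no string is accepted by exactly one of the machines: L(M1) \ L(M2) and L(M2) \ L(M1) are both empty.
Hence every string is accepted by M1 iff it is accepted by M2, and the two languages coincide.

Yes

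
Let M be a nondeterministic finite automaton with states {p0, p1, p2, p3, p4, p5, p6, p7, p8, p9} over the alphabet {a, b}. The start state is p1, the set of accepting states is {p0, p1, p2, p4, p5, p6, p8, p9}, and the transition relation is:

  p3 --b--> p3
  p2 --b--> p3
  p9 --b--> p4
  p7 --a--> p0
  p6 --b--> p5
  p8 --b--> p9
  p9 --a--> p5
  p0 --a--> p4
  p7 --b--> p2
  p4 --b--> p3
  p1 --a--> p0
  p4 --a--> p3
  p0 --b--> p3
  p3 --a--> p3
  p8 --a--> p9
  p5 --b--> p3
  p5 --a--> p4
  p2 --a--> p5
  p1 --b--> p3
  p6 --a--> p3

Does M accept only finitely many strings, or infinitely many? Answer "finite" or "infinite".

The useful states (reachable from p1 and able to reach an accepting state) are {p0, p1, p4}.
Restricted to these states the transition graph has no cycle, so every accepting path has bounded length and L is finite.

finite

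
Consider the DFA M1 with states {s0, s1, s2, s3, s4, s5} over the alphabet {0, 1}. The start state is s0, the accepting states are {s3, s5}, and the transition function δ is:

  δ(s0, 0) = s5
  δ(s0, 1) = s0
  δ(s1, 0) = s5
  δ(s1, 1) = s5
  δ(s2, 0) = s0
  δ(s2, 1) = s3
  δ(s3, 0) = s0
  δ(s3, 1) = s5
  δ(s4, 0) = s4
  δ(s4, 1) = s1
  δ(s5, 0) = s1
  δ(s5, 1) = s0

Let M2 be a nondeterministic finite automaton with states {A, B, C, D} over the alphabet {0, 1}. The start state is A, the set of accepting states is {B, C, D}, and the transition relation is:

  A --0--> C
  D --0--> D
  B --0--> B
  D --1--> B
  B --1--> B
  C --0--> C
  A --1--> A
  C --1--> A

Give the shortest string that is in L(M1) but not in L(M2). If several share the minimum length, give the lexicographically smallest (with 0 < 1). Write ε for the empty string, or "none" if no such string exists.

The string 001 is accepted by M1 but not by M2.
No shorter string lies in the difference, and 001 is the lexicographically first length-3 string in L(M1) \ L(M2).

001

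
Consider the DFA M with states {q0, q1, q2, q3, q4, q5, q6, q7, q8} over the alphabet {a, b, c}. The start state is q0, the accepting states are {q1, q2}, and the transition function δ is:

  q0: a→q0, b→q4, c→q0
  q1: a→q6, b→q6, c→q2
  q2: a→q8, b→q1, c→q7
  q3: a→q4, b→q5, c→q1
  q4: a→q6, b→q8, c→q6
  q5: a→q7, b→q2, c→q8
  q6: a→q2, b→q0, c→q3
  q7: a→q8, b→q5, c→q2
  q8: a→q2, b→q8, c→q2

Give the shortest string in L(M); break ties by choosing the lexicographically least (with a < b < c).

A breadth-first search from q0 reaches an accepting state first via the path q0 → q4 → q6 → q2 on input baa.
No string of length < 3 is accepted (BFS exhausts all shorter strings without reaching an accepting state), and baa is the lexicographically least accepting string of length 3.

baa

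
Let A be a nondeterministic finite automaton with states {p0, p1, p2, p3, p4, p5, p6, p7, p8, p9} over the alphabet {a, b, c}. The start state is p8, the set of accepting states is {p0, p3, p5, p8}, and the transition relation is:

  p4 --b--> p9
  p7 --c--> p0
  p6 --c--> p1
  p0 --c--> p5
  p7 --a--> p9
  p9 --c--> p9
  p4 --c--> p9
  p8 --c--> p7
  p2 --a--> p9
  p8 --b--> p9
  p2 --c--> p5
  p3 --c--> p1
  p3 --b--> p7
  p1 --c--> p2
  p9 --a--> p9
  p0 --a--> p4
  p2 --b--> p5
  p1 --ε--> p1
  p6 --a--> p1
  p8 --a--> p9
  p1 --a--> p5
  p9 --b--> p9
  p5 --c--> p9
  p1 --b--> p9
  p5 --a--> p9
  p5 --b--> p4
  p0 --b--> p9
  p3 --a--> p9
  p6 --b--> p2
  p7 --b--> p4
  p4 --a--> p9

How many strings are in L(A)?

3

The useful subgraph on states {p0, p5, p7, p8} is acyclic, so L(A) is finite; the longest accepting path visits 4 useful states, giving maximum string length 3.
Counting accepting paths from p8 by length: 1 of length 0, 1 of length 2, 1 of length 3. Total 3.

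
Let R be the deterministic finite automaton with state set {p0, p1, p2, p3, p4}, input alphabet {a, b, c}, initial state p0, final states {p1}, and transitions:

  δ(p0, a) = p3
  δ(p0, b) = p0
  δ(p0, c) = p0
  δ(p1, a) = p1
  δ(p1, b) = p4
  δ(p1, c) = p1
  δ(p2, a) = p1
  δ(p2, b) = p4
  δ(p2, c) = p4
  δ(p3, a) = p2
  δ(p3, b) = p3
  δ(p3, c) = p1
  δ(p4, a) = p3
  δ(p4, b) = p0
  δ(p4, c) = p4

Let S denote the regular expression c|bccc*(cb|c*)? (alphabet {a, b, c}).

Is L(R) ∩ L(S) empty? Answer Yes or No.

Yes

Converting the expression S to a DFA (subset construction, then merging equivalent states) gives the minimal DFA with states {s0, s1, s2, s3, s4, s5, s6}, start state s0, accepting states {s3, s5, s6} and transitions s0: a→s1, b→s2, c→s3; s1: a→s1, b→s1, c→s1; s2: a→s1, b→s1, c→s4; s3: a→s1, b→s1, c→s1; s4: a→s1, b→s1, c→s5; s5: a→s1, b→s1, c→s6; s6: a→s1, b→s3, c→s6.
Exploring the product automaton R × S from the start pair (p0, s0), following both machines on each input symbol, reaches 11 state pairs: (p0, s0), (p3, s1), (p0, s2), (p0, s3), (p2, s1), (p1, s1), (p0, s1), (p0, s4), (p4, s1), (p0, s5), (p0, s6).
R accepts in {p1} and S accepts in {s3, s5, s6}; no reachable pair has both components accepting, so no string drives both machines to acceptance simultaneously and L(R) ∩ L(S) = ∅.
So no string is accepted by both, and the intersection is empty.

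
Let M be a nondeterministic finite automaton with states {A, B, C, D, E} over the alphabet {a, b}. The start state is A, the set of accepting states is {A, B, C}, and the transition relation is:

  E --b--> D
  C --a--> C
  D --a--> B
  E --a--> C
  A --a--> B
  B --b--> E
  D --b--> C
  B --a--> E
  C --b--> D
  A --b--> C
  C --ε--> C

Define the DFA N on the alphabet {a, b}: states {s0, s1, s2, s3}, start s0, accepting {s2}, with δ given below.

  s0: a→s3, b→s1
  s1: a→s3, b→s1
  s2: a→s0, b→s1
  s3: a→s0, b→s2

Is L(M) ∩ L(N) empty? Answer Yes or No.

Exploring the product automaton M × N from the start pair (A, s0), following both machines on each input symbol, reaches 12 state pairs: (A, s0), (B, s3), (C, s1), (E, s0), (E, s2), (C, s3), (D, s1), (C, s0), (D, s2), (B, s0), (E, s3), (E, s1).
M accepts in {A, B, C} and N accepts in {s2}; no reachable pair has both components accepting, so no string drives both machines to acceptance simultaneously and L(M) ∩ L(N) = ∅.
So no string is accepted by both, and the intersection is empty.

Yes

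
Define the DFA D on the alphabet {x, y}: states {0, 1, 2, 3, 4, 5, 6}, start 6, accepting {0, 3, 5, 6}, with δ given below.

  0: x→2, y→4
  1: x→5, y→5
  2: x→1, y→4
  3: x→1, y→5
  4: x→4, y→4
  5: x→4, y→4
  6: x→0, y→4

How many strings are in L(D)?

The useful subgraph on states {0, 1, 2, 5, 6} is acyclic, so L(D) is finite; the longest accepting path visits 5 useful states, giving maximum string length 4.
Counting accepting paths from 6 by length: 1 of length 0, 1 of length 1, 2 of length 4. Total 4.

4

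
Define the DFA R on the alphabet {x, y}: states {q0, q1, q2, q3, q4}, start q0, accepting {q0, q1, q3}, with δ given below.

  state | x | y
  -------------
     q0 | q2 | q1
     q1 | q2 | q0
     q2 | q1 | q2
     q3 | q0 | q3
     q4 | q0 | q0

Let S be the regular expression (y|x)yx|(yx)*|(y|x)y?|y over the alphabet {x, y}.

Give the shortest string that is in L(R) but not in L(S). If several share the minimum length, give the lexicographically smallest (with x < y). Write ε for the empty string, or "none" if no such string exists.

The string xx is accepted by R but not by S.
No shorter string lies in the difference, and xx is the lexicographically first length-2 string in L(R) \ L(S).

xx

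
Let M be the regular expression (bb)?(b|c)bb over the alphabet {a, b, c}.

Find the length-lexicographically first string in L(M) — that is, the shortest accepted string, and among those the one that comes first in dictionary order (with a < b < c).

bbb

By inspection of the expression, no string of length less than 3 matches, and bbb is the lexicographically first match of length 3.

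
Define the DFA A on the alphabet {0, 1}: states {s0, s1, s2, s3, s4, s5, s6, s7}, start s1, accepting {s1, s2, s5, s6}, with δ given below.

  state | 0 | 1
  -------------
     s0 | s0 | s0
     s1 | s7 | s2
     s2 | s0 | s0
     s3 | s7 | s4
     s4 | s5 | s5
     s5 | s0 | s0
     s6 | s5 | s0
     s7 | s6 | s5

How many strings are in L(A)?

5

The useful subgraph on states {s1, s2, s5, s6, s7} is acyclic, so L(A) is finite; the longest accepting path visits 4 useful states, giving maximum string length 3.
Counting accepting paths from s1 by length: 1 of length 0, 1 of length 1, 2 of length 2, 1 of length 3. Total 5.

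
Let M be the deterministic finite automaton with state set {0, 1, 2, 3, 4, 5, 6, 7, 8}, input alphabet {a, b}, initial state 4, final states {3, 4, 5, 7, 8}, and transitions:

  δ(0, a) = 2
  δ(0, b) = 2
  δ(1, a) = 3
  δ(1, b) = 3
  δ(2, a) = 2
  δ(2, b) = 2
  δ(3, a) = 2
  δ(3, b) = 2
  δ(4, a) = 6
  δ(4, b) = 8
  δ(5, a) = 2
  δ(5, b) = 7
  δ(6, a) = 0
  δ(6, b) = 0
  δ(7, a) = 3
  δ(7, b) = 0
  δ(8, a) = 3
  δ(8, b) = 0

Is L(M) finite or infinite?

The useful states (reachable from 4 and able to reach an accepting state) are {3, 4, 8}.
Restricted to these states the transition graph has no cycle, so every accepting path has bounded length and L is finite.

finite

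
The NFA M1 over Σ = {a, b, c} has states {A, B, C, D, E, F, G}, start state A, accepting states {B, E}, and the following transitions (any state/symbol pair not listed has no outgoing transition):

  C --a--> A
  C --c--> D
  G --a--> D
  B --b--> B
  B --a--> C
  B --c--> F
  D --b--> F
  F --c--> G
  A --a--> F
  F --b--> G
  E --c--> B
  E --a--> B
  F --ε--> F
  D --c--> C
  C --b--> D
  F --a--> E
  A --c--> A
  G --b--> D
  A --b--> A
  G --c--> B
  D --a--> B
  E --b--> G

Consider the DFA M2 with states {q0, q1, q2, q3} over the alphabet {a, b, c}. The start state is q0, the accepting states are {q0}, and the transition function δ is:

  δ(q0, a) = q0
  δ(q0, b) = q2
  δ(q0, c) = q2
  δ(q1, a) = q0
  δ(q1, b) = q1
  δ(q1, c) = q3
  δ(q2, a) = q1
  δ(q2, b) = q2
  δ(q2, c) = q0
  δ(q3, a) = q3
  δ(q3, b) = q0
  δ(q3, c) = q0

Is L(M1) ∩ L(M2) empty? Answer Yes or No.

The string aa is accepted by both M1 and M2.
Hence L(M1) ∩ L(M2) ≠ ∅.

No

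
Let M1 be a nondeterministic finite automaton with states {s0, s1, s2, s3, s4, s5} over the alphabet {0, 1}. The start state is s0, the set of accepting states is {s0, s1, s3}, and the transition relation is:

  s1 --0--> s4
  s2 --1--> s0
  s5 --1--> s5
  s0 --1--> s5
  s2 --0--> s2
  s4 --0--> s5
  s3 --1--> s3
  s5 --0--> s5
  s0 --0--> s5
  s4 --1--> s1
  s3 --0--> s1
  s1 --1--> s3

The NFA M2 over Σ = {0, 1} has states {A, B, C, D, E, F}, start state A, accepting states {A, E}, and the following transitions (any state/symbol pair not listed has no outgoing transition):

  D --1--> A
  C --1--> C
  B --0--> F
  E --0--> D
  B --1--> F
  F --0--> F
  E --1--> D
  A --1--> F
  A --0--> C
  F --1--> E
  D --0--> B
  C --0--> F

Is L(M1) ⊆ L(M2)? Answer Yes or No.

Yes

Exploring the product automaton M1 × M2 from the start pair (s0, A), following both machines on each input symbol, reaches 7 state pairs: (s0, A), (s5, C), (s5, F), (s5, E), (s5, D), (s5, B), (s5, A).
M1 accepts in {s0, s1, s3} and M2 accepts in {A, E}. The reachable pairs whose M1-component is accepting are (s0, A); in each of them the M2-component is accepting too, so the product for L(M1) \ L(M2) (M1-component accepting, M2-component rejecting) has no reachable accepting pair and the difference is empty.
Hence every string in L(M1) is also in L(M2).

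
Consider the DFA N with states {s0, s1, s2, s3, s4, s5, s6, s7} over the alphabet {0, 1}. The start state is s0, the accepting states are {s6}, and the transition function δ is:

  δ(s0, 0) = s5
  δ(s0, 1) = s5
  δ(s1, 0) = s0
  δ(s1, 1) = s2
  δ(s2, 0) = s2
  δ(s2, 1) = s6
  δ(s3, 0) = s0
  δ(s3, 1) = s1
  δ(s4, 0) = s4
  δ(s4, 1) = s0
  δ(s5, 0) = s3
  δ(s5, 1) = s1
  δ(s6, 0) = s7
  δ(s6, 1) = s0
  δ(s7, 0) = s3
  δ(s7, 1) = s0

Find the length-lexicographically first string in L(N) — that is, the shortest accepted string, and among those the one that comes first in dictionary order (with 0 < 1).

0111

A breadth-first search from s0 reaches an accepting state first via the path s0 → s5 → s1 → s2 → s6 on input 0111.
No string of length < 4 is accepted (BFS exhausts all shorter strings without reaching an accepting state), and 0111 is the lexicographically least accepting string of length 4.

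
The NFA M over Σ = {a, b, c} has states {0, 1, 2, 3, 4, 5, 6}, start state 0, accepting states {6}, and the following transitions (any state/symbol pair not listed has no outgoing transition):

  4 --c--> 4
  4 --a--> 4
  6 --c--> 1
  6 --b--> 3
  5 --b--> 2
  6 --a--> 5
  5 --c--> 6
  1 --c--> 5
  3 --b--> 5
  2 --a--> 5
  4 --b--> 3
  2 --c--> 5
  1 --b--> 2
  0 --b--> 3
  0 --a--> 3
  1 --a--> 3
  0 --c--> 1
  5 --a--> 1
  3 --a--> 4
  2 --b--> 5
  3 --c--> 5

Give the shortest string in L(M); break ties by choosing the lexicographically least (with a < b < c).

abc

A breadth-first search from 0 reaches an accepting state first via the path 0 → 3 → 5 → 6 on input abc.
No string of length < 3 is accepted (BFS exhausts all shorter strings without reaching an accepting state), and abc is the lexicographically least accepting string of length 3.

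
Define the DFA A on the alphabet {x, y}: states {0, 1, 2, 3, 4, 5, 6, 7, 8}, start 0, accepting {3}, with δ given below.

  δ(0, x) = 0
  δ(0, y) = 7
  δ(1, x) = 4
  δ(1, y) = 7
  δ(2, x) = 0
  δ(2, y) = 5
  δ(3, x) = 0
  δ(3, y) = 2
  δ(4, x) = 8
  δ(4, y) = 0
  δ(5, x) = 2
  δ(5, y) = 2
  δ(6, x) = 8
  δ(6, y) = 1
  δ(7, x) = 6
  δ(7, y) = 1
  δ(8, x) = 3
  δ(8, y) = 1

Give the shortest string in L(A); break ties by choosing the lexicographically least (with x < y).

yxxx

A breadth-first search from 0 reaches an accepting state first via the path 0 → 7 → 6 → 8 → 3 on input yxxx.
No string of length < 4 is accepted (BFS exhausts all shorter strings without reaching an accepting state), and yxxx is the lexicographically least accepting string of length 4.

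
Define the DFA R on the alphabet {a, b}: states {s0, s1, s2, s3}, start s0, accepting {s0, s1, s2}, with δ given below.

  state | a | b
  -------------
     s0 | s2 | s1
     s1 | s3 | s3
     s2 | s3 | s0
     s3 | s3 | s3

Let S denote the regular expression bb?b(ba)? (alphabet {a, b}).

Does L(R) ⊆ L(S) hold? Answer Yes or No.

No

The empty string ε is in L(R) but not in L(S).
So L(R) ⊄ L(S).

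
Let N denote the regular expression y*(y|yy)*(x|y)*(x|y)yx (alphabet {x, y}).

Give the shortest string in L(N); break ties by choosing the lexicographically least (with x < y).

By inspection of the expression, no string of length less than 3 matches, and xyx is the lexicographically first match of length 3.

xyx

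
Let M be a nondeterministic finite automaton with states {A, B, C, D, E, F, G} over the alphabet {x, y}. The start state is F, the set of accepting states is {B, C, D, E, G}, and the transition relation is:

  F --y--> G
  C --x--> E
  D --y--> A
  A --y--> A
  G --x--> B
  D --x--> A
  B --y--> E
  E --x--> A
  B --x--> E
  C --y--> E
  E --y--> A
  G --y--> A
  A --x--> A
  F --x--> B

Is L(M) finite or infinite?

The useful states (reachable from F and able to reach an accepting state) are {B, E, F, G}.
Restricted to these states the transition graph has no cycle, so every accepting path has bounded length and L is finite.

finite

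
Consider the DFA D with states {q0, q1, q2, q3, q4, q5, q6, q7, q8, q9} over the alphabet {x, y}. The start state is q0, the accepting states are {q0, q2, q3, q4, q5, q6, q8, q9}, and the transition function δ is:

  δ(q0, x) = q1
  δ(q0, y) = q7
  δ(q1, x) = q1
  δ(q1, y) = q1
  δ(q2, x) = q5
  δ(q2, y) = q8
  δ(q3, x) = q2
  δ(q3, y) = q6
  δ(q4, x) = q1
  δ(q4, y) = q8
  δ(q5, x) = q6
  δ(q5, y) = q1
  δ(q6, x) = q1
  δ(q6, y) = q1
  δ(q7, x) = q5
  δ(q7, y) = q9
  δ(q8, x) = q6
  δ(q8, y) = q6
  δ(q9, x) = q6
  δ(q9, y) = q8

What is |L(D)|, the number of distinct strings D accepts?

The useful subgraph on states {q0, q5, q6, q7, q8, q9} is acyclic, so L(D) is finite; the longest accepting path visits 5 useful states, giving maximum string length 4.
Counting accepting paths from q0 by length: 1 of length 0, 2 of length 2, 3 of length 3, 2 of length 4. Total 8.

8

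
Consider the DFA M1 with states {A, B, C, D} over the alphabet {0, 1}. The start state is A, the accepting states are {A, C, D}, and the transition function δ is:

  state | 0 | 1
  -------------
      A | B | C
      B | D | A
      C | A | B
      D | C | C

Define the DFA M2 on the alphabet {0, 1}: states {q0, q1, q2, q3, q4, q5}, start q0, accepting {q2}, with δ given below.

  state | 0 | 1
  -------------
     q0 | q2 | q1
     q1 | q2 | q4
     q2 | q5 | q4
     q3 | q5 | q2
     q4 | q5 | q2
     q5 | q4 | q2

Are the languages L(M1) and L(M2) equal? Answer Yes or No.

No

The empty string ε is accepted by M1 but rejected by M2.
So L(M1) ≠ L(M2).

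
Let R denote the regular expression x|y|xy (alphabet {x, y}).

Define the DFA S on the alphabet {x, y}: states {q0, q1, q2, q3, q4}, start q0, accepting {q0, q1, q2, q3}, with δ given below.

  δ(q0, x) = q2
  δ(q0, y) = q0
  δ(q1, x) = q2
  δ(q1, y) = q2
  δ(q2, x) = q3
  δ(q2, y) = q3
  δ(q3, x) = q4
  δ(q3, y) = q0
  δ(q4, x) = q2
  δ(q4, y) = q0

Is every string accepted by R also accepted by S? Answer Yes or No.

Converting the expression R to a DFA (subset construction, then merging equivalent states) gives the minimal DFA with states {r0, r1, r2, r3}, start state r0, accepting states {r1, r2} and transitions r0: x→r1, y→r2; r1: x→r3, y→r2; r2: x→r3, y→r3; r3: x→r3, y→r3.
Exploring the product automaton R × S from the start pair (r0, q0), following both machines on each input symbol, reaches 8 state pairs: (r0, q0), (r1, q2), (r2, q0), (r3, q3), (r2, q3), (r3, q2), (r3, q0), (r3, q4).
R accepts in {r1, r2} and S accepts in {q0, q1, q2, q3}. The reachable pairs whose R-component is accepting are (r1, q2), (r2, q0), (r2, q3); in each of them the S-component is accepting too, so the product for L(R) \ L(S) (R-component accepting, S-component rejecting) has no reachable accepting pair and the difference is empty.
Hence every string in L(R) is also in L(S).

Yes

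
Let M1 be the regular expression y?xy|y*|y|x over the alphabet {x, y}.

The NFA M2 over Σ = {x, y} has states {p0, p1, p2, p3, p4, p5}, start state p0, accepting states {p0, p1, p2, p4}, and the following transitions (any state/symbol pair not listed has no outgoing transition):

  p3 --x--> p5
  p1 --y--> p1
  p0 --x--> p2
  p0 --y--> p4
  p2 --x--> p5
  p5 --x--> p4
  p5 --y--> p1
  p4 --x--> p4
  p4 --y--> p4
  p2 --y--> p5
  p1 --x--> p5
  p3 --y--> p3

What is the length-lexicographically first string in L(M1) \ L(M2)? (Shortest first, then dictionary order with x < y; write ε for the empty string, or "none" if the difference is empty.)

The string xy is accepted by M1 but not by M2.
No shorter string lies in the difference, and xy is the lexicographically first length-2 string in L(M1) \ L(M2).

xy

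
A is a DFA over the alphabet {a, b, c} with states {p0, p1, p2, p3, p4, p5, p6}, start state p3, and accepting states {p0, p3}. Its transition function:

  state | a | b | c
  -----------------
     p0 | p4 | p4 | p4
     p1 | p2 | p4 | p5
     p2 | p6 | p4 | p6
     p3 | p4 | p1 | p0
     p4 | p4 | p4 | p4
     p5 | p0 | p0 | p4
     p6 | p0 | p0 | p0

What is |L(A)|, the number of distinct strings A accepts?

10

The useful subgraph on states {p0, p1, p2, p3, p5, p6} is acyclic, so L(A) is finite; the longest accepting path visits 5 useful states, giving maximum string length 4.
Counting accepting paths from p3 by length: 1 of length 0, 1 of length 1, 2 of length 3, 6 of length 4. Total 10.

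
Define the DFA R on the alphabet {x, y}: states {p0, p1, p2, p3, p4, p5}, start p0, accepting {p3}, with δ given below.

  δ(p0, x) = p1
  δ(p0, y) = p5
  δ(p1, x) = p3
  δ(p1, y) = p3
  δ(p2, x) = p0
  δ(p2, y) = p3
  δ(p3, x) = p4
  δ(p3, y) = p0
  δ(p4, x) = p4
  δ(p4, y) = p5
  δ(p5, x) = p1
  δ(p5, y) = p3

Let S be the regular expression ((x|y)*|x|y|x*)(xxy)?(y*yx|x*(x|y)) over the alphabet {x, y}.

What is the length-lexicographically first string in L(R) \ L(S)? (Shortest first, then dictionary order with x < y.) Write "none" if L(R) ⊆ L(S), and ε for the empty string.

Converting the expression S to a DFA (subset construction, then merging equivalent states) gives the minimal DFA with states {s0, s1}, start state s0, accepting states {s1} and transitions s0: x→s1, y→s1; s1: x→s1, y→s1.
Exploring the product automaton R × S from the start pair (p0, s0), following both machines on each input symbol, reaches 6 state pairs: (p0, s0), (p1, s1), (p5, s1), (p3, s1), (p4, s1), (p0, s1).
R accepts in {p3} and S accepts in {s1}. The reachable pairs whose R-component is accepting are (p3, s1); in each of them the S-component is accepting too, so the product for L(R) \ L(S) (R-component accepting, S-component rejecting) has no reachable accepting pair and the difference is empty.
So every string accepted by R is also accepted by S: L(R) \ L(S) = ∅ and there is no such string.

none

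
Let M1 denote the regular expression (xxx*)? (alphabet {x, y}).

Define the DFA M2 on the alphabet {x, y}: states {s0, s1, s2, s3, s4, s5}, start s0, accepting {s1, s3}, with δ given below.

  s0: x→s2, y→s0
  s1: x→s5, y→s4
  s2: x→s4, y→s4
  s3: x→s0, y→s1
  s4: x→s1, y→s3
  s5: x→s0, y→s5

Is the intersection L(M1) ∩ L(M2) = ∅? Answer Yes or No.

No

The string xxx is accepted by both M1 and M2.
Hence L(M1) ∩ L(M2) ≠ ∅.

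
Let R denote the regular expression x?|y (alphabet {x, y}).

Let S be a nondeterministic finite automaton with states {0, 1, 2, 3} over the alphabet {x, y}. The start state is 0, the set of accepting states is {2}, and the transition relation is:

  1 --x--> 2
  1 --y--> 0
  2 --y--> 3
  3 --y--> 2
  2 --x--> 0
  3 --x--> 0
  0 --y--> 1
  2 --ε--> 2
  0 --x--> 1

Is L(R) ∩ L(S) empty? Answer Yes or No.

Converting the expression R to a DFA (subset construction, then merging equivalent states) gives the minimal DFA with states {r0, r1, r2}, start state r0, accepting states {r0, r1} and transitions r0: x→r1, y→r1; r1: x→r2, y→r2; r2: x→r2, y→r2.
Exploring the product automaton R × S from the start pair (r0, 0), following both machines on each input symbol, reaches 6 state pairs: (r0, 0), (r1, 1), (r2, 2), (r2, 0), (r2, 3), (r2, 1).
R accepts in {r0, r1} and S accepts in {2}; no reachable pair has both components accepting, so no string drives both machines to acceptance simultaneously and L(R) ∩ L(S) = ∅.
So no string is accepted by both, and the intersection is empty.

Yes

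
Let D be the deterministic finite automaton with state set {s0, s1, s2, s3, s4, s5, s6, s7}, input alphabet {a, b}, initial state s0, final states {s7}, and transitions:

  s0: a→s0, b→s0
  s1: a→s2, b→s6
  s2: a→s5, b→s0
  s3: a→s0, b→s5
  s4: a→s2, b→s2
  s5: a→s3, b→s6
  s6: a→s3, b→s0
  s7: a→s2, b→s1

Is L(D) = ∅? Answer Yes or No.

The states reachable from the start state are {s0}.
None of the accepting states {s7} is reachable, so no string is accepted and L(D) = ∅.

Yes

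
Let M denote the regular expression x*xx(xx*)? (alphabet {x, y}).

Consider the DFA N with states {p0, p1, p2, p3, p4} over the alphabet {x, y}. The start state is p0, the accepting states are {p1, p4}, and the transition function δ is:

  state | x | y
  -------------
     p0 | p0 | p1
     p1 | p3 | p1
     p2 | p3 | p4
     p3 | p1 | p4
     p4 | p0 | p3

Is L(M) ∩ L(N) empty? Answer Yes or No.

Converting the expression M to a DFA (subset construction, then merging equivalent states) gives the minimal DFA with states {m0, m1, m2, m3}, start state m0, accepting states {m3} and transitions m0: x→m1, y→m2; m1: x→m3, y→m2; m2: x→m2, y→m2; m3: x→m3, y→m2.
Exploring the product automaton M × N from the start pair (m0, p0), following both machines on each input symbol, reaches 7 state pairs: (m0, p0), (m1, p0), (m2, p1), (m3, p0), (m2, p3), (m2, p4), (m2, p0).
M accepts in {m3} and N accepts in {p1, p4}; no reachable pair has both components accepting, so no string drives both machines to acceptance simultaneously and L(M) ∩ L(N) = ∅.
So no string is accepted by both, and the intersection is empty.

Yes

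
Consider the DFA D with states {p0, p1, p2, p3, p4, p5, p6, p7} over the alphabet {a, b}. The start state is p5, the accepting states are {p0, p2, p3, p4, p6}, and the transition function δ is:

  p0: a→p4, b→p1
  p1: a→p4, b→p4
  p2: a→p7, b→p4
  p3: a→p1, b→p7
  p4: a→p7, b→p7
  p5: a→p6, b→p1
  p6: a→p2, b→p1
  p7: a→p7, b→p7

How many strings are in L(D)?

The useful subgraph on states {p1, p2, p4, p5, p6} is acyclic, so L(D) is finite; the longest accepting path visits 4 useful states, giving maximum string length 3.
Counting accepting paths from p5 by length: 1 of length 1, 3 of length 2, 3 of length 3. Total 7.

7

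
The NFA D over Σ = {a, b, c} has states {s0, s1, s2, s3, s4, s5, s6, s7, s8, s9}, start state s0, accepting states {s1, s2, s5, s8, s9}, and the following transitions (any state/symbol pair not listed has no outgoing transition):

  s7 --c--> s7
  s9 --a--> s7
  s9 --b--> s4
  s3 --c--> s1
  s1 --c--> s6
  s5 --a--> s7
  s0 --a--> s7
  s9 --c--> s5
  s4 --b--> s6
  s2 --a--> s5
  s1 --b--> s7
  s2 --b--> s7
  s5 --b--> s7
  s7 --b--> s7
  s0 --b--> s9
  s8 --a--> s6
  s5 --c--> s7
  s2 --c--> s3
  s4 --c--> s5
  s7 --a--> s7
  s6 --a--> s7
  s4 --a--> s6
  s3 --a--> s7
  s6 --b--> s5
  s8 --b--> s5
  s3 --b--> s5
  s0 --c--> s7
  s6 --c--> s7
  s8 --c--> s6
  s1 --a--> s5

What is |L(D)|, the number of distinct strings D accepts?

The useful subgraph on states {s0, s4, s5, s6, s9} is acyclic, so L(D) is finite; the longest accepting path visits 5 useful states, giving maximum string length 4.
Counting accepting paths from s0 by length: 1 of length 1, 1 of length 2, 1 of length 3, 2 of length 4. Total 5.

5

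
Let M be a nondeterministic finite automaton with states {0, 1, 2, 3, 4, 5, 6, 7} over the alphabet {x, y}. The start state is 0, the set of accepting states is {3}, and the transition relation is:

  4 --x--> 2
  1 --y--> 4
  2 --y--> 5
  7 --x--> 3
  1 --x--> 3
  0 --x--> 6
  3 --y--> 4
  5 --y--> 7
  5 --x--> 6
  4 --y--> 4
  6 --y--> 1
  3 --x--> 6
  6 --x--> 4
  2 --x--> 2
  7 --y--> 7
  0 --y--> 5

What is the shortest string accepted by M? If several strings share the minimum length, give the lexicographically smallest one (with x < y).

xyx

A breadth-first search from 0 reaches an accepting state first via the path 0 → 6 → 1 → 3 on input xyx.
No string of length < 3 is accepted (BFS exhausts all shorter strings without reaching an accepting state), and xyx is the lexicographically least accepting string of length 3.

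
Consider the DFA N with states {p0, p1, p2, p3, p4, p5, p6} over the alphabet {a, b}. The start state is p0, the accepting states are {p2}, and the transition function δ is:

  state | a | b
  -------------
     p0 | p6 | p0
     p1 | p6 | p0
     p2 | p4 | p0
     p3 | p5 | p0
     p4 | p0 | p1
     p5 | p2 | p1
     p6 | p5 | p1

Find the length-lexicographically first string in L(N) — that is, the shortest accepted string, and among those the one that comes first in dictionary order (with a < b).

aaa

A breadth-first search from p0 reaches an accepting state first via the path p0 → p6 → p5 → p2 on input aaa.
No string of length < 3 is accepted (BFS exhausts all shorter strings without reaching an accepting state), and aaa is the lexicographically least accepting string of length 3.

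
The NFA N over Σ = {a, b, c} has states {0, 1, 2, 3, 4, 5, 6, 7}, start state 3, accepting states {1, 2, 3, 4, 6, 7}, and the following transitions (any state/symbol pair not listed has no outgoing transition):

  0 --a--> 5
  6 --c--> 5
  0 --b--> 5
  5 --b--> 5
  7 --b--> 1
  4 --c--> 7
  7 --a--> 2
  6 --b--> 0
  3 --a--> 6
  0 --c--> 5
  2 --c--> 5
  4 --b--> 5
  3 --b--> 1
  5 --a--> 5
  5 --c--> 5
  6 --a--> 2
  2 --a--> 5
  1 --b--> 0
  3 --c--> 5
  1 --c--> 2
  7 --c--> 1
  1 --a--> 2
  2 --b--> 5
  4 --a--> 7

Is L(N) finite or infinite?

finite

The useful states (reachable from 3 and able to reach an accepting state) are {1, 2, 3, 6}.
Restricted to these states the transition graph has no cycle, so every accepting path has bounded length and L is finite.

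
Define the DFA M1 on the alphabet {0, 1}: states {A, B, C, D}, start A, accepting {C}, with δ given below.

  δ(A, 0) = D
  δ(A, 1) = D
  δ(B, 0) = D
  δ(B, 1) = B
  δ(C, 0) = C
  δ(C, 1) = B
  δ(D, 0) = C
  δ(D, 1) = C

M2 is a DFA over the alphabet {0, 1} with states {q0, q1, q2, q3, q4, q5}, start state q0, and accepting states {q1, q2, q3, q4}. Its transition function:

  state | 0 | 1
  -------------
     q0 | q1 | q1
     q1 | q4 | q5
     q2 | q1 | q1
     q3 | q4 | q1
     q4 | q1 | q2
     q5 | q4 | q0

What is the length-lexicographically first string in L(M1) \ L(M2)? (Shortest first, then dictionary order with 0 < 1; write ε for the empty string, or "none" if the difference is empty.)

The string 01 is accepted by M1 but not by M2.
No shorter string lies in the difference, and 01 is the lexicographically first length-2 string in L(M1) \ L(M2).

01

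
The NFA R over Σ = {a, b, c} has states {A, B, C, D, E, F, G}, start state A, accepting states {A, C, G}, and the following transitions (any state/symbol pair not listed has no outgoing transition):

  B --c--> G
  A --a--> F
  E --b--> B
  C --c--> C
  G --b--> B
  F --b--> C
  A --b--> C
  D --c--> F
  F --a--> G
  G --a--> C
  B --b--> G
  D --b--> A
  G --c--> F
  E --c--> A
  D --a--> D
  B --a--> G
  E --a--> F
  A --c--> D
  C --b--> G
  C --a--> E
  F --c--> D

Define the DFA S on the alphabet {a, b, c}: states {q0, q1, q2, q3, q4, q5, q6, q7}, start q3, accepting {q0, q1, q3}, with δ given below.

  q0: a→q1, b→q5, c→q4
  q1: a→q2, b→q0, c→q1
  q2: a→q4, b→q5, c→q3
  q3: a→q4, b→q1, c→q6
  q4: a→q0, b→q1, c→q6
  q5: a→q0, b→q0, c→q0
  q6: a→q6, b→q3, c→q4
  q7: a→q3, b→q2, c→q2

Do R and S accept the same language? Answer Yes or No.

Exploring the product automaton R × S from the start pair (A, q3), following both machines on each input symbol, reaches 7 state pairs: (A, q3), (F, q4), (C, q1), (D, q6), (G, q0), (E, q2), (B, q5).
R accepts in {A, C, G} and S accepts in {q0, q1, q3}. In every reachable pair the two components are either both accepting — (A, q3), (C, q1), (G, q0) — or both non-accepting, so no string is accepted by exactly one of the machines: L(R) \ L(S) and L(S) \ L(R) are both empty.
Hence every string is accepted by R iff it is accepted by S, and the two languages coincide.

Yes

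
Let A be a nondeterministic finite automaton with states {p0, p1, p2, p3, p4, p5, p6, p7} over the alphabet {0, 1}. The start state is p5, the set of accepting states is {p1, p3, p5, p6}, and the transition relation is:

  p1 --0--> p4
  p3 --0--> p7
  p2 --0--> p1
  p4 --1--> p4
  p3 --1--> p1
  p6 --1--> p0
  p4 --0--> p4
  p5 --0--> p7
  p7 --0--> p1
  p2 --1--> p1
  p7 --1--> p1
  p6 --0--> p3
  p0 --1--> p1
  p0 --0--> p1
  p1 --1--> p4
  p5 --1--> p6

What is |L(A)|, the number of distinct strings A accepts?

The useful subgraph on states {p0, p1, p3, p5, p6, p7} is acyclic, so L(A) is finite; the longest accepting path visits 5 useful states, giving maximum string length 4.
Counting accepting paths from p5 by length: 1 of length 0, 1 of length 1, 3 of length 2, 3 of length 3, 2 of length 4. Total 10.

10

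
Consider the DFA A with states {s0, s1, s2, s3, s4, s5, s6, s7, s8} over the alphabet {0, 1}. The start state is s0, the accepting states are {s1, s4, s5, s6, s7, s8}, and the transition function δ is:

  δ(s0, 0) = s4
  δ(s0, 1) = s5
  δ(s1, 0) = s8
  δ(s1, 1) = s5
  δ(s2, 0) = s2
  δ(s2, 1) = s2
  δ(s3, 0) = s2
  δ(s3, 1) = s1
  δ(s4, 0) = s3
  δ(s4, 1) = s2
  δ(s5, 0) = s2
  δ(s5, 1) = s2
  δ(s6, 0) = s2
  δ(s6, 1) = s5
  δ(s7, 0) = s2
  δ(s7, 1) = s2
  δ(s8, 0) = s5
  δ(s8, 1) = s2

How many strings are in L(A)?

The useful subgraph on states {s0, s1, s3, s4, s5, s8} is acyclic, so L(A) is finite; the longest accepting path visits 6 useful states, giving maximum string length 5.
Counting accepting paths from s0 by length: 2 of length 1, 1 of length 3, 2 of length 4, 1 of length 5. Total 6.

6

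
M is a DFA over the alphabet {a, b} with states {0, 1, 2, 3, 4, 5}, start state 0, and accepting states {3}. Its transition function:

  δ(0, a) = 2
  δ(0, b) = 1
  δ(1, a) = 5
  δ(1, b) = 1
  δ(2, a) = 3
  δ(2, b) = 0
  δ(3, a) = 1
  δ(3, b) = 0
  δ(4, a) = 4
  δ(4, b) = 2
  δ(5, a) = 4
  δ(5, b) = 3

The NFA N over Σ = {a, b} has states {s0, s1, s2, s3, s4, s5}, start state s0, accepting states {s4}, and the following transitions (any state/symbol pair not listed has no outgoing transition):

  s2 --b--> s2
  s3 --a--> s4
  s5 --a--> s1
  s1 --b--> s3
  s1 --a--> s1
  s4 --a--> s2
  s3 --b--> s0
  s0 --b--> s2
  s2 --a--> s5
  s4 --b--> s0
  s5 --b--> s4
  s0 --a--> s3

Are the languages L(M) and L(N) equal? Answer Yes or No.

Yes

Exploring the product automaton M × N from the start pair (0, s0), following both machines on each input symbol, reaches 6 state pairs: (0, s0), (2, s3), (1, s2), (3, s4), (5, s5), (4, s1).
M accepts in {3} and N accepts in {s4}. In every reachable pair the two components are either both accepting — (3, s4) — or both non-accepting, so no string is accepted by exactly one of the machines: L(M) \ L(N) and L(N) \ L(M) are both empty.
Hence every string is accepted by M iff it is accepted by N, and the two languages coincide.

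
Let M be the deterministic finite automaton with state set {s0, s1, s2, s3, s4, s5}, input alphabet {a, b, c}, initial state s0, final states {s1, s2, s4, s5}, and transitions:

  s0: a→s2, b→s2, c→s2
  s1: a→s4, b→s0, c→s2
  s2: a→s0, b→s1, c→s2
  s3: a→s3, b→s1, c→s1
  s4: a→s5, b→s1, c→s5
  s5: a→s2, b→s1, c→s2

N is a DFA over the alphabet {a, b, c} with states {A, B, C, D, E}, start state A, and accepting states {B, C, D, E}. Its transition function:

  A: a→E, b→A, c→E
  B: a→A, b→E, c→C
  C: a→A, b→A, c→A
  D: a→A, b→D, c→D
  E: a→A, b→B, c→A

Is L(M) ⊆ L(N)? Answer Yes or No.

The string b is in L(M) but not in L(N).
So L(M) ⊄ L(N).

No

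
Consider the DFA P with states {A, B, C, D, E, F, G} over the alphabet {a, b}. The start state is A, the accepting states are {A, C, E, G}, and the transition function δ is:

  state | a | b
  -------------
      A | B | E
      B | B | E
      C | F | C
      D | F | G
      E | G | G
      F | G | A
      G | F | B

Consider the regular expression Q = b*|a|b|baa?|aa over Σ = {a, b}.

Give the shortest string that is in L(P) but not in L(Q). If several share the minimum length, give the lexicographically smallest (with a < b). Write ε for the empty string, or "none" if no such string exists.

ab

The string ab is accepted by P but not by Q.
No shorter string lies in the difference, and ab is the lexicographically first length-2 string in L(P) \ L(Q).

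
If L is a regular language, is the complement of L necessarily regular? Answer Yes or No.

Yes

Take a complete DFA for L and swap accepting and non-accepting states; the resulting DFA accepts exactly Σ* \ L.
So the regular languages are closed under complement.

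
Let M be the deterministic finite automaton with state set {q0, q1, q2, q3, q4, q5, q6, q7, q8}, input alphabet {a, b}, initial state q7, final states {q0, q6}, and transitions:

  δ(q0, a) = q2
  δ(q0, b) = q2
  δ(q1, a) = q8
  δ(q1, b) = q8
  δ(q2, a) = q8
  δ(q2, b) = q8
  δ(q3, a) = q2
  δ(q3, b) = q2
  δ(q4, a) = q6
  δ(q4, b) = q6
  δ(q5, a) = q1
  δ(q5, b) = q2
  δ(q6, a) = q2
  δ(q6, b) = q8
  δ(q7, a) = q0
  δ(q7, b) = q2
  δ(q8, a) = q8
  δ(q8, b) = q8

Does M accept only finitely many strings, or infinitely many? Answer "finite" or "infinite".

The useful states (reachable from q7 and able to reach an accepting state) are {q0, q7}.
Restricted to these states the transition graph has no cycle, so every accepting path has bounded length and L is finite.

finite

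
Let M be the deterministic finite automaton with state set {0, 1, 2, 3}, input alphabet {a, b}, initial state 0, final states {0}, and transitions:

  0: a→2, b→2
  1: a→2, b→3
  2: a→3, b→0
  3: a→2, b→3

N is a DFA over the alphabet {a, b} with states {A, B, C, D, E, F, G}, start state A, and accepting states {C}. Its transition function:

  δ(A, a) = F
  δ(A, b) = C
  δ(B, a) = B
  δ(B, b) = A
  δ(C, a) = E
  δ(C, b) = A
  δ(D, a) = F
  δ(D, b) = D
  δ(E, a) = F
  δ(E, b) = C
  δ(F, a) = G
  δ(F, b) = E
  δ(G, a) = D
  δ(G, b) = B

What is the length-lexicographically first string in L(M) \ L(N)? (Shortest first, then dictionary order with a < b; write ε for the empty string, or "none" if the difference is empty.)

The empty string ε is accepted by M but not by N.
Since ε is the unique shortest string, it is the required witness.

ε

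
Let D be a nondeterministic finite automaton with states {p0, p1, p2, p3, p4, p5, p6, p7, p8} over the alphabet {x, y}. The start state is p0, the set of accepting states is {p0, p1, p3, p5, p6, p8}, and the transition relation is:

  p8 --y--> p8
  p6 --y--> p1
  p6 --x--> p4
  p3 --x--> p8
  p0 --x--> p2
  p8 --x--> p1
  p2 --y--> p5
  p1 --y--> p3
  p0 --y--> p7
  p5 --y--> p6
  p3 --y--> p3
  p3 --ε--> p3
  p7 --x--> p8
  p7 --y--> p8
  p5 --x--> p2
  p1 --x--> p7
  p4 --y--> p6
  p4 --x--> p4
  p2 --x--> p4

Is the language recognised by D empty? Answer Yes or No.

The empty string ε is accepted: the run p0 ends in the accepting state p0.
Since at least one string is accepted, L(D) is not empty.

No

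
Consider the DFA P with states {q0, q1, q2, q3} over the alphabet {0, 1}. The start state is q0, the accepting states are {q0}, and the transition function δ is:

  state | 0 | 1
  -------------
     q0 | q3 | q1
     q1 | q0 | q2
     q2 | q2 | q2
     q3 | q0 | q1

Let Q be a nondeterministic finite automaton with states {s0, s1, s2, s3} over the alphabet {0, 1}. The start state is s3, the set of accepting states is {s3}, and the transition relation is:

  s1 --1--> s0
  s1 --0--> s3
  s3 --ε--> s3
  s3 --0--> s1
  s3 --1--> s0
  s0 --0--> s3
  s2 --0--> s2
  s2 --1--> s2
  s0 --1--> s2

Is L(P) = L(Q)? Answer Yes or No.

Exploring the product automaton P × Q from the start pair (q0, s3), following both machines on each input symbol, reaches 4 state pairs: (q0, s3), (q3, s1), (q1, s0), (q2, s2).
P accepts in {q0} and Q accepts in {s3}. In every reachable pair the two components are either both accepting — (q0, s3) — or both non-accepting, so no string is accepted by exactly one of the machines: L(P) \ L(Q) and L(Q) \ L(P) are both empty.
Hence every string is accepted by P iff it is accepted by Q, and the two languages coincide.

Yes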